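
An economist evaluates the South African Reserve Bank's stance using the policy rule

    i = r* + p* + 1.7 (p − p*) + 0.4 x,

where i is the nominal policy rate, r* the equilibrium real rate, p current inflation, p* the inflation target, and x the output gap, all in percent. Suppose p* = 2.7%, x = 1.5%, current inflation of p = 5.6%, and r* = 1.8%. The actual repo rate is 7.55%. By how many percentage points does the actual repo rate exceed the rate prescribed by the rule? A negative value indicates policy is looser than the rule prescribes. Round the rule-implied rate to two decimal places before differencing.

-2.48 pp

i = 1.8 + 2.7 + 1.7 × (5.6 − 2.7) + 0.4 × 1.5
   = 1.8 + 2.7 + 4.93 + 0.6 = 10.03
Deviation = 7.55 − 10.03 = -2.48 pp.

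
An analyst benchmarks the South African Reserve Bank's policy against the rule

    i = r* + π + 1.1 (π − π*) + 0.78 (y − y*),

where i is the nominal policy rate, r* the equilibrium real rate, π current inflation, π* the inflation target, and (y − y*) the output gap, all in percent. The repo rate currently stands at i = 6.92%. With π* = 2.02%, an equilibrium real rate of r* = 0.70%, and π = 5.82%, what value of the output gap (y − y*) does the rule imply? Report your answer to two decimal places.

-4.85%

0.78 (y − y*) = 6.92 − 0.70 − 5.82 − 1.1 × (5.82 − 2.02) = -3.78
(y − y*) = -3.78 / 0.78 = -4.85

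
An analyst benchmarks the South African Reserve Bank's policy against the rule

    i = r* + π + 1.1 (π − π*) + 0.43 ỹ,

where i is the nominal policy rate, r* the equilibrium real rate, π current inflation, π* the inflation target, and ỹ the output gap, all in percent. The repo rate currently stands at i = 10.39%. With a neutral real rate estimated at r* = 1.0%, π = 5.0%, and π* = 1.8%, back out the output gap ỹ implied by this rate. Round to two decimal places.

2.02%

0.43 ỹ = 10.39 − 1.0 − 5.0 − 1.1 × (5.0 − 1.8) = 0.87
ỹ = 0.87 / 0.43 = 2.02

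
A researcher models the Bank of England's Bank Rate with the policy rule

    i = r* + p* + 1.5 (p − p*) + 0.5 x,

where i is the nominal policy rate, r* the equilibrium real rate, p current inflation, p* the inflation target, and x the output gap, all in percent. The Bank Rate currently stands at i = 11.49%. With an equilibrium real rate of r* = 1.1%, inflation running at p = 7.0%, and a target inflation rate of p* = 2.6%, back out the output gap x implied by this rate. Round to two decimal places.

0.5 x = 11.49 − 1.1 − 2.6 − 1.5 × (7.0 − 2.6) = 1.19
x = 1.19 / 0.5 = 2.38

2.38%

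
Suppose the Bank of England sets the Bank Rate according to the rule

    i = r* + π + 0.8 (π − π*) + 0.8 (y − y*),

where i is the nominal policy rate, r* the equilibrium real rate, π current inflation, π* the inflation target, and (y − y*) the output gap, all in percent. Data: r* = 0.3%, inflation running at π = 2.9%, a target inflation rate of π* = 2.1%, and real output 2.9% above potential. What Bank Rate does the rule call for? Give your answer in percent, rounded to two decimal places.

Output 2.9% above potential → (y − y*) = 2.9.
i = 0.3 + 2.9 + 0.8 × (2.9 − 2.1) + 0.8 × 2.9
   = 0.3 + 2.9 + 0.64 + 2.32 = 6.16

6.16%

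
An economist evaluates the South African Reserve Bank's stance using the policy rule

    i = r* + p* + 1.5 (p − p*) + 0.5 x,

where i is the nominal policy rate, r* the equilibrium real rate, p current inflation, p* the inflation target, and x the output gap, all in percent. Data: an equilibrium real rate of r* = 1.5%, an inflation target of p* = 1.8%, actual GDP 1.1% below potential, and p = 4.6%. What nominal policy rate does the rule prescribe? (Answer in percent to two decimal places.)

Output 1.1% below potential → x = -1.1.
i = 1.5 + 1.8 + 1.5 × (4.6 − 1.8) + 0.5 × (-1.1)
   = 1.5 + 1.8 + 4.2 − 0.55 = 6.95

6.95%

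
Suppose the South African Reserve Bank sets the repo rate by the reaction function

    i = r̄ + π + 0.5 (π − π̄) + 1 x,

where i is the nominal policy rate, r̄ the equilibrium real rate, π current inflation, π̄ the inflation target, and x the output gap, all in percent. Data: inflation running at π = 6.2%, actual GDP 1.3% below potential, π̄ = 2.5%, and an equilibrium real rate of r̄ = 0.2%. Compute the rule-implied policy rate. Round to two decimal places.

Output 1.3% below potential → x = -1.3.
i = 0.2 + 6.2 + 0.5 × (6.2 − 2.5) + 1 × (-1.3)
   = 0.2 + 6.2 + 1.85 − 1.3 = 6.95

6.95%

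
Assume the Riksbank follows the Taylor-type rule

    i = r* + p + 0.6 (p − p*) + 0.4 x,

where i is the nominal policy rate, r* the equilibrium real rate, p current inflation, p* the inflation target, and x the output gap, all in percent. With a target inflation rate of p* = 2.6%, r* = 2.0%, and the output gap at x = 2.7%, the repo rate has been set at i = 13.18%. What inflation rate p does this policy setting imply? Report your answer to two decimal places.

Collecting p: i = r* + (1 + 0.6) p − 0.6 p* + 0.4 x
1.6 p = 13.18 − 2.0 + 0.6 × 2.6 − 0.4 × 2.7 = 11.66
p = 11.66 / 1.6 = 7.29

7.29%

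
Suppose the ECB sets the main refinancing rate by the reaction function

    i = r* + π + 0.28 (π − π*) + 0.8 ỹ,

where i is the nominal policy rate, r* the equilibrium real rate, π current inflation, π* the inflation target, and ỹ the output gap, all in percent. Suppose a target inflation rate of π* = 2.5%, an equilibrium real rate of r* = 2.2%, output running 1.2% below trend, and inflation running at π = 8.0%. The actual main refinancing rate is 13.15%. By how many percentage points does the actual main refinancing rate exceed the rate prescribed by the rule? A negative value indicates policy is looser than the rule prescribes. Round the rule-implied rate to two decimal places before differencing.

2.37 pp

Output 1.2% below potential → ỹ = -1.2.
i = 2.2 + 8.0 + 0.28 × (8.0 − 2.5) + 0.8 × (-1.2)
   = 2.2 + 8 + 1.54 − 0.96 = 10.78
Deviation = 13.15 − 10.78 = 2.37 pp.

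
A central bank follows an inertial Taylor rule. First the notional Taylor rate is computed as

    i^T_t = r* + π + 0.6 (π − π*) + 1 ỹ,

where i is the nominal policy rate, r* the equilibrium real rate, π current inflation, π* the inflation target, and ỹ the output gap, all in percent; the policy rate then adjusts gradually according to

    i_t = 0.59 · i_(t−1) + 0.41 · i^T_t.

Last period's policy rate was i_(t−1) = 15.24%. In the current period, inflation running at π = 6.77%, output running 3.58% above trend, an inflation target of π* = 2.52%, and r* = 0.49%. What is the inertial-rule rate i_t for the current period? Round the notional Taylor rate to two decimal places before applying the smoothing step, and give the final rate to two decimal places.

Output 3.58% above potential → ỹ = 3.58.
i^T_t = 0.49 + 6.77 + 0.6 × (6.77 − 2.52) + 1 × 3.58
   = 0.49 + 6.77 + 2.55 + 3.58 = 13.39
i_t = 0.59 × 15.24 + 0.41 × 13.39 = 8.9916 + 5.4899 = 14.48

14.48%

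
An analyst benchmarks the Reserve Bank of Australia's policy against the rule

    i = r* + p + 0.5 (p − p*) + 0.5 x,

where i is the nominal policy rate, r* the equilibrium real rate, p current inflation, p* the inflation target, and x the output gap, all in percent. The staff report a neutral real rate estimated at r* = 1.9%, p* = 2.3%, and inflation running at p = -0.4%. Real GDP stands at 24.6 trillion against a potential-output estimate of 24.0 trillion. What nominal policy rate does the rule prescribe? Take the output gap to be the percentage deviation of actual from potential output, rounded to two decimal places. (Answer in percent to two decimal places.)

Output gap = 100 × (24.6 − 24.0) / 24.0 = 2.50%.
i = 1.90 + (-0.40) + 0.5 × (-0.40 − 2.30) + 0.5 × 2.50
   = 1.90 − 0.4 − 1.35 + 1.25 = 1.40

1.40%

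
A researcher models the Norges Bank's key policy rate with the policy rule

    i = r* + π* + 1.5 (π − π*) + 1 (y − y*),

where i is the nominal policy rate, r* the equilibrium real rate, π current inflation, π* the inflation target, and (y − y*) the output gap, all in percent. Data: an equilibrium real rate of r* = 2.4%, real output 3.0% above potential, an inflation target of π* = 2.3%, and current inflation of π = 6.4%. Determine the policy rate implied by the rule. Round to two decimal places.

Output 3.0% above potential → (y − y*) = 3.0.
i = 2.4 + 2.3 + 1.5 × (6.4 − 2.3) + 1 × 3.0
   = 2.4 + 2.3 + 6.15 + 3 = 13.85

13.85%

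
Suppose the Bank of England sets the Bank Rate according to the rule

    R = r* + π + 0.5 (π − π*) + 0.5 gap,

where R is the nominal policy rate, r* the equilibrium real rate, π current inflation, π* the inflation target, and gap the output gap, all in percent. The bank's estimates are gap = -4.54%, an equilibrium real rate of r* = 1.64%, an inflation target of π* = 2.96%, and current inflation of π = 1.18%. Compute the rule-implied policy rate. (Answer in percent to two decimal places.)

R = 1.64 + 1.18 + 0.5 × (1.18 − 2.96) + 0.5 × (-4.54)
   = 1.64 + 1.18 − 0.89 − 2.27 = -0.34

-0.34%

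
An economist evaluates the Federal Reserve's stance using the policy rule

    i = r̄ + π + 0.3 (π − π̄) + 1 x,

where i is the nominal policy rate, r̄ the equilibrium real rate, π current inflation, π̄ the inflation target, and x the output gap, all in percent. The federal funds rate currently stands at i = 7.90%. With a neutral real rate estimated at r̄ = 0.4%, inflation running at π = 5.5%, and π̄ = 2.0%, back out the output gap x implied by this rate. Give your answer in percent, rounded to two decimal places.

1 x = 7.90 − 0.4 − 5.5 − 0.3 × (5.5 − 2.0) = 0.95
x = 0.95 / 1 = 0.95

0.95%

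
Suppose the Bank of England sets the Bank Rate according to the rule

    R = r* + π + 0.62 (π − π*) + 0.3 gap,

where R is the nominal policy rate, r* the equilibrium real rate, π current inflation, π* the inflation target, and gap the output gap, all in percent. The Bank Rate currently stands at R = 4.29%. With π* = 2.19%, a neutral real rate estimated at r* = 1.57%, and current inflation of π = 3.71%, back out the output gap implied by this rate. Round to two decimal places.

-6.44%

0.3 gap = 4.29 − 1.57 − 3.71 − 0.62 × (3.71 − 2.19) = -1.9324
gap = -1.9324 / 0.3 = -6.44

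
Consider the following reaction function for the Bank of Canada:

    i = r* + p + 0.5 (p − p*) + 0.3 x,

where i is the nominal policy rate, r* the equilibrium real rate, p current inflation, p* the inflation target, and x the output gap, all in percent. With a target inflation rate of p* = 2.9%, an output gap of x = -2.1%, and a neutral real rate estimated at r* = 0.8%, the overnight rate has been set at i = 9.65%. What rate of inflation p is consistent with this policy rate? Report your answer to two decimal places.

Collecting p: i = r* + (1 + 0.5) p − 0.5 p* + 0.3 x
1.5 p = 9.65 − 0.8 + 0.5 × 2.9 − 0.3 × (-2.1) = 10.93
p = 10.93 / 1.5 = 7.29

7.29%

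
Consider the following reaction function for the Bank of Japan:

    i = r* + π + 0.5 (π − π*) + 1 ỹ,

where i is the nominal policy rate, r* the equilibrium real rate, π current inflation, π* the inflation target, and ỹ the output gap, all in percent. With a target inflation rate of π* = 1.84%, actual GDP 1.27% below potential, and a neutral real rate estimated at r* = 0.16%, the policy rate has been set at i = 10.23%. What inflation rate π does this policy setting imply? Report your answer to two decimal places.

8.17%

Output 1.27% below potential → ỹ = -1.27.
Collecting π: i = r* + (1 + 0.5) π − 0.5 π* + 1 ỹ
1.5 π = 10.23 − 0.16 + 0.5 × 1.84 − 1 × (-1.27) = 12.26
π = 12.26 / 1.5 = 8.17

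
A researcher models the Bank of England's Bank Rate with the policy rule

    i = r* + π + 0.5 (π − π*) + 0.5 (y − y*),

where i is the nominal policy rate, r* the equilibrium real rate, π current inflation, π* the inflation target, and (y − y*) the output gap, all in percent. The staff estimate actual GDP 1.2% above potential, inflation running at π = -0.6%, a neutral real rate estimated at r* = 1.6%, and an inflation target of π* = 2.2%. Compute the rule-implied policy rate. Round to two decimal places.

0.20%

Output 1.2% above potential → (y − y*) = 1.2.
i = 1.6 + (-0.6) + 0.5 × (-0.6 − 2.2) + 0.5 × 1.2
   = 1.6 − 0.6 − 1.4 + 0.6 = 0.20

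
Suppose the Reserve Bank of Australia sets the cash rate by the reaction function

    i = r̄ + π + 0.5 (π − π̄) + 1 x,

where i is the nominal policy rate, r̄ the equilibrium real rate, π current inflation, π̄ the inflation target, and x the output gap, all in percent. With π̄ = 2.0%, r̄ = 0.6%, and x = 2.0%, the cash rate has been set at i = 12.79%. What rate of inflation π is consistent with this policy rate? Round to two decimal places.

7.46%

Collecting π: i = r̄ + (1 + 0.5) π − 0.5 π̄ + 1 x
1.5 π = 12.79 − 0.6 + 0.5 × 2.0 − 1 × 2.0 = 11.19
π = 11.19 / 1.5 = 7.46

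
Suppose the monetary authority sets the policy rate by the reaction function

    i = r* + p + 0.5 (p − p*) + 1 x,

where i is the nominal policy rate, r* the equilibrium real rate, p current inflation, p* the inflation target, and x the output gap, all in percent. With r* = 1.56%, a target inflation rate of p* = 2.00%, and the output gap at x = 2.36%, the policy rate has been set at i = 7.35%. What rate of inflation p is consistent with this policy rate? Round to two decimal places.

2.95%

Collecting p: i = r* + (1 + 0.5) p − 0.5 p* + 1 x
1.5 p = 7.35 − 1.56 + 0.5 × 2.00 − 1 × 2.36 = 4.43
p = 4.43 / 1.5 = 2.95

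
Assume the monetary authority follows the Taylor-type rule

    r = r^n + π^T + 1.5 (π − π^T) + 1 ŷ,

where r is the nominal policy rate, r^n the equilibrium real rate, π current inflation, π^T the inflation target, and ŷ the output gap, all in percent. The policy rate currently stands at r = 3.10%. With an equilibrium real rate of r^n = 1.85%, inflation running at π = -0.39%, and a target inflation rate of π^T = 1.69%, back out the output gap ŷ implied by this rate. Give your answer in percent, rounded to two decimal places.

2.68%

1 ŷ = 3.10 − 1.85 − 1.69 − 1.5 × ((-0.39) − 1.69) = 2.68
ŷ = 2.68 / 1 = 2.68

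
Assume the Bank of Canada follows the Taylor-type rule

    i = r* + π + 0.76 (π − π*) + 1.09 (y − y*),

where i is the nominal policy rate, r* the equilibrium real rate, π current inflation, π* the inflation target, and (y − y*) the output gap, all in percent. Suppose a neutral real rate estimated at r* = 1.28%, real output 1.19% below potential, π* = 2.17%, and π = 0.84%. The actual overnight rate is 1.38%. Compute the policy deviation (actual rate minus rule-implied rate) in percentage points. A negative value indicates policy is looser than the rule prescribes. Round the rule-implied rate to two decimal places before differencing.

Output 1.19% below potential → (y − y*) = -1.19.
i = 1.28 + 0.84 + 0.76 × (0.84 − 2.17) + 1.09 × (-1.19)
   = 1.28 + 0.84 − 1.0108 − 1.2971 = -0.19
Deviation = 1.38 − (-0.19) = 1.57 pp.

1.57 pp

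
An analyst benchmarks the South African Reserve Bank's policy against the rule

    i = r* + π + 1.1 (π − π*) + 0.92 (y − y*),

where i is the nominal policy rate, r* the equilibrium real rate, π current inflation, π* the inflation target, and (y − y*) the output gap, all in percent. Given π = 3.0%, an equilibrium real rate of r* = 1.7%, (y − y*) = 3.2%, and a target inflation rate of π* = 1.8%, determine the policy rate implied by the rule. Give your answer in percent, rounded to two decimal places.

8.96%

i = 1.7 + 3.0 + 1.1 × (3.0 − 1.8) + 0.92 × 3.2
   = 1.7 + 3 + 1.32 + 2.944 = 8.96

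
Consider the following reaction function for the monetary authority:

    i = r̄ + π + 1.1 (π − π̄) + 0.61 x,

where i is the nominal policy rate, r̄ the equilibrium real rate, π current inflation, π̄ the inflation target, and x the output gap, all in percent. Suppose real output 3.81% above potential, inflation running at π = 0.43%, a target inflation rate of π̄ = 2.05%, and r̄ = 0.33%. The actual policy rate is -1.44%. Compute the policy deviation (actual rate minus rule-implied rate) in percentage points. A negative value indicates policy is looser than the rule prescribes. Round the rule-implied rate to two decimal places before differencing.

Output 3.81% above potential → x = 3.81.
i = 0.33 + 0.43 + 1.1 × (0.43 − 2.05) + 0.61 × 3.81
   = 0.33 + 0.43 − 1.782 + 2.3241 = 1.30
Deviation = -1.44 − 1.30 = -2.74 pp.

-2.74 pp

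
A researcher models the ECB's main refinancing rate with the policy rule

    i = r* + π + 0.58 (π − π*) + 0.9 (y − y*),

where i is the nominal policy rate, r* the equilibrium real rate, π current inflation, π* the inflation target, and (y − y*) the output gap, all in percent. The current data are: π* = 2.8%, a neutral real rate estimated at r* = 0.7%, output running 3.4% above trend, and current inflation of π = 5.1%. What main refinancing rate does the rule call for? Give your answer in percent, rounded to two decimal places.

Output 3.4% above potential → (y − y*) = 3.4.
i = 0.7 + 5.1 + 0.58 × (5.1 − 2.8) + 0.9 × 3.4
   = 0.7 + 5.1 + 1.334 + 3.06 = 10.19

10.19%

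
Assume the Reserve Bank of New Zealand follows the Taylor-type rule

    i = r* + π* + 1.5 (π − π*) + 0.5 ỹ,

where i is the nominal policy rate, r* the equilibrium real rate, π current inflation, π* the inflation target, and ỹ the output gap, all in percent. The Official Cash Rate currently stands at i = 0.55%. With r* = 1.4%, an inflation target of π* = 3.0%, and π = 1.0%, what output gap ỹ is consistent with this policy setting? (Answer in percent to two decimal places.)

0.5 ỹ = 0.55 − 1.4 − 3.0 − 1.5 × (1.0 − 3.0) = -0.85
ỹ = -0.85 / 0.5 = -1.70

-1.70%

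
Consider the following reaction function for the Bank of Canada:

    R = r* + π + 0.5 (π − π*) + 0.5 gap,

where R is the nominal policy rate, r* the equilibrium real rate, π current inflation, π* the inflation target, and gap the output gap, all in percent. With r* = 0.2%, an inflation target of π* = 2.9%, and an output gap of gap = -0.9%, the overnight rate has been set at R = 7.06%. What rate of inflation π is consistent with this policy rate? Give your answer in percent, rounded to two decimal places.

Collecting π: R = r* + (1 + 0.5) π − 0.5 π* + 0.5 gap
1.5 π = 7.06 − 0.2 + 0.5 × 2.9 − 0.5 × (-0.9) = 8.76
π = 8.76 / 1.5 = 5.84

5.84%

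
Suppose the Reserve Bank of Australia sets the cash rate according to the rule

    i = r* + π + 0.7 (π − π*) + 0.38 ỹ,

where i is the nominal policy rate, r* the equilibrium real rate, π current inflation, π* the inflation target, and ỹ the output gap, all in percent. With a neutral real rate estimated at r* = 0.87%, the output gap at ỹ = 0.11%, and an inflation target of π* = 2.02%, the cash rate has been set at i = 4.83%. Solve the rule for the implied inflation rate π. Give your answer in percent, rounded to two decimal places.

3.14%

Collecting π: i = r* + (1 + 0.7) π − 0.7 π* + 0.38 ỹ
1.7 π = 4.83 − 0.87 + 0.7 × 2.02 − 0.38 × 0.11 = 5.3322
π = 5.3322 / 1.7 = 3.14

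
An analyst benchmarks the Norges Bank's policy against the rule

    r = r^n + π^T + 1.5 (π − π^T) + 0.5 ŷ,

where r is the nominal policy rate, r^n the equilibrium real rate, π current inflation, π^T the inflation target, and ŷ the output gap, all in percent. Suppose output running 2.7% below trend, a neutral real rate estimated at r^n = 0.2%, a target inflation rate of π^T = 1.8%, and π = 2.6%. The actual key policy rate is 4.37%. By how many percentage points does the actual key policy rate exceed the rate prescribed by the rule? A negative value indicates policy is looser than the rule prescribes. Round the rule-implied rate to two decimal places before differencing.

2.52 pp

Output 2.7% below potential → ŷ = -2.7.
r = 0.2 + 1.8 + 1.5 × (2.6 − 1.8) + 0.5 × (-2.7)
   = 0.2 + 1.8 + 1.2 − 1.35 = 1.85
Deviation = 4.37 − 1.85 = 2.52 pp.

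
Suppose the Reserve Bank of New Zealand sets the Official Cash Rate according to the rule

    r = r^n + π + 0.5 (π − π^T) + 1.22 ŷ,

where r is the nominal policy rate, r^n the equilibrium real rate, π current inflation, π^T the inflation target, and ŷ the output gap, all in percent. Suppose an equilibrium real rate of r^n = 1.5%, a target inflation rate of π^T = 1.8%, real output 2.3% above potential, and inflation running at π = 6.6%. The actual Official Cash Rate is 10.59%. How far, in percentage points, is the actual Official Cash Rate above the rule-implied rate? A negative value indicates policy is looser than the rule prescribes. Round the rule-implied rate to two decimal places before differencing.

-2.72 pp

Output 2.3% above potential → ŷ = 2.3.
r = 1.5 + 6.6 + 0.5 × (6.6 − 1.8) + 1.22 × 2.3
   = 1.5 + 6.6 + 2.4 + 2.806 = 13.31
Deviation = 10.59 − 13.31 = -2.72 pp.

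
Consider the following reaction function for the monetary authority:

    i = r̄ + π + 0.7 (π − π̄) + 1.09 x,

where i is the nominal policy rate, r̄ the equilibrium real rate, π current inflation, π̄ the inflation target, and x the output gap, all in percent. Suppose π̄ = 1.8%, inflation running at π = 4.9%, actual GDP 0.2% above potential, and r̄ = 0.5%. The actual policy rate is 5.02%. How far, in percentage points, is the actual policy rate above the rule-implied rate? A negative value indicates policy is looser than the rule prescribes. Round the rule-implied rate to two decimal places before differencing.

Output 0.2% above potential → x = 0.2.
i = 0.5 + 4.9 + 0.7 × (4.9 − 1.8) + 1.09 × 0.2
   = 0.5 + 4.9 + 2.17 + 0.218 = 7.79
Deviation = 5.02 − 7.79 = -2.77 pp.

-2.77 pp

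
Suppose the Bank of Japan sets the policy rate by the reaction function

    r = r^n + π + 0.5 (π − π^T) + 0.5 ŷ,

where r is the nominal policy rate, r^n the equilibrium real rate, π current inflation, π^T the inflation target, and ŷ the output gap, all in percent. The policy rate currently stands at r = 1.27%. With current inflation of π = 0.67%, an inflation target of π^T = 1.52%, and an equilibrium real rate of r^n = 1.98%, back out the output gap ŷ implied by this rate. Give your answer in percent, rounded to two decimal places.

-1.91%

0.5 ŷ = 1.27 − 1.98 − 0.67 − 0.5 × (0.67 − 1.52) = -0.955
ŷ = -0.955 / 0.5 = -1.91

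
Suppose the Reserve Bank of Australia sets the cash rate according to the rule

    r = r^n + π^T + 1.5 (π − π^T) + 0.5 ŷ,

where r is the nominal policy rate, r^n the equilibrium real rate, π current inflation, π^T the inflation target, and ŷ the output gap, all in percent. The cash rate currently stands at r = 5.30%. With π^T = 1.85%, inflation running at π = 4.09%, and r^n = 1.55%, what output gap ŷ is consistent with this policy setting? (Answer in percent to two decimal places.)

-2.92%

0.5 ŷ = 5.30 − 1.55 − 1.85 − 1.5 × (4.09 − 1.85) = -1.46
ŷ = -1.46 / 0.5 = -2.92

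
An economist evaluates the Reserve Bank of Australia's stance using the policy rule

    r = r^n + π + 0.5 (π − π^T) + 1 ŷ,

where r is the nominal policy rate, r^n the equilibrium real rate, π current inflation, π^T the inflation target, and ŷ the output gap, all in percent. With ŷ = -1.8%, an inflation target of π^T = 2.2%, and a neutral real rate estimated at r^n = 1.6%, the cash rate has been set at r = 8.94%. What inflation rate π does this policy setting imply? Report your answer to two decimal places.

Collecting π: r = r^n + (1 + 0.5) π − 0.5 π^T + 1 ŷ
1.5 π = 8.94 − 1.6 + 0.5 × 2.2 − 1 × (-1.8) = 10.24
π = 10.24 / 1.5 = 6.83

6.83%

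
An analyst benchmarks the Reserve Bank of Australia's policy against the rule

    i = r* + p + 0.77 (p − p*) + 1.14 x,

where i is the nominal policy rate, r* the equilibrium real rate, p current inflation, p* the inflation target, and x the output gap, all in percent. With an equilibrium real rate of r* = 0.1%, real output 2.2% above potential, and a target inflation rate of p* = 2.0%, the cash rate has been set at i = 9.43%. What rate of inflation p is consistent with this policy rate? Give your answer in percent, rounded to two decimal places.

Output 2.2% above potential → x = 2.2.
Collecting p: i = r* + (1 + 0.77) p − 0.77 p* + 1.14 x
1.77 p = 9.43 − 0.1 + 0.77 × 2.0 − 1.14 × 2.2 = 8.362
p = 8.362 / 1.77 = 4.72

4.72%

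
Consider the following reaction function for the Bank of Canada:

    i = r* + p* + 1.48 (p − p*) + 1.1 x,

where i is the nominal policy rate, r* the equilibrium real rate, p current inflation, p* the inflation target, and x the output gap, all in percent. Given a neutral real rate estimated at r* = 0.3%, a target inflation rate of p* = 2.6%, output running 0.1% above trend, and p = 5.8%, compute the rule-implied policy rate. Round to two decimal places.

Output 0.1% above potential → x = 0.1.
i = 0.3 + 2.6 + 1.48 × (5.8 − 2.6) + 1.1 × 0.1
   = 0.3 + 2.6 + 4.736 + 0.11 = 7.75

7.75%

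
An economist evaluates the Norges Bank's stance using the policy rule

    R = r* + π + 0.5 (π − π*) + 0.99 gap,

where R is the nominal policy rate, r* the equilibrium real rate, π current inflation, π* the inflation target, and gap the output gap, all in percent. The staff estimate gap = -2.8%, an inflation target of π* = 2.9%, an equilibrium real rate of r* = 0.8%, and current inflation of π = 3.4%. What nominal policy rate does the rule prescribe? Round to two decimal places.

R = 0.8 + 3.4 + 0.5 × (3.4 − 2.9) + 0.99 × (-2.8)
   = 0.8 + 3.4 + 0.25 − 2.772 = 1.68

1.68%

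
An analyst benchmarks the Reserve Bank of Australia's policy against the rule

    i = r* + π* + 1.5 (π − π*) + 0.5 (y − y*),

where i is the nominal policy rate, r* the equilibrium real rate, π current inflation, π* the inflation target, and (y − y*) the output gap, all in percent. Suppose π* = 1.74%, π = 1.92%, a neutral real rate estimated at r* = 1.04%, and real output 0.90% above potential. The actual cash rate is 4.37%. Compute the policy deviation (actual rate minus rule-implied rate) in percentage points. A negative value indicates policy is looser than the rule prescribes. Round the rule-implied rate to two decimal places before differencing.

Output 0.90% above potential → (y − y*) = 0.90.
i = 1.04 + 1.74 + 1.5 × (1.92 − 1.74) + 0.5 × 0.90
   = 1.04 + 1.74 + 0.27 + 0.45 = 3.50
Deviation = 4.37 − 3.50 = 0.87 pp.

0.87 pp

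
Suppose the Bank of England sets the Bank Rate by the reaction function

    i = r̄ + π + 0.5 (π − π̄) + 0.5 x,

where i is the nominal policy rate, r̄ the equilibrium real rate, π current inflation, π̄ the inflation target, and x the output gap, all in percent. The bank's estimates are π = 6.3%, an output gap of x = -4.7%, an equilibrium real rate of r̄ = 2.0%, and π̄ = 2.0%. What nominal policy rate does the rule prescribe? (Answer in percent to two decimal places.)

i = 2.0 + 6.3 + 0.5 × (6.3 − 2.0) + 0.5 × (-4.7)
   = 2.0 + 6.3 + 2.15 − 2.35 = 8.10

8.10%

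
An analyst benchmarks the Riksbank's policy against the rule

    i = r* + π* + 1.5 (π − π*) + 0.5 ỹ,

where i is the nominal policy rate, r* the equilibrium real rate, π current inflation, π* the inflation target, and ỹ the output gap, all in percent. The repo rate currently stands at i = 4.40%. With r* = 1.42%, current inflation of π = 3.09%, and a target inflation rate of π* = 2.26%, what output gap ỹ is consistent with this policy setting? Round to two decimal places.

0.5 ỹ = 4.40 − 1.42 − 2.26 − 1.5 × (3.09 − 2.26) = -0.525
ỹ = -0.525 / 0.5 = -1.05

-1.05%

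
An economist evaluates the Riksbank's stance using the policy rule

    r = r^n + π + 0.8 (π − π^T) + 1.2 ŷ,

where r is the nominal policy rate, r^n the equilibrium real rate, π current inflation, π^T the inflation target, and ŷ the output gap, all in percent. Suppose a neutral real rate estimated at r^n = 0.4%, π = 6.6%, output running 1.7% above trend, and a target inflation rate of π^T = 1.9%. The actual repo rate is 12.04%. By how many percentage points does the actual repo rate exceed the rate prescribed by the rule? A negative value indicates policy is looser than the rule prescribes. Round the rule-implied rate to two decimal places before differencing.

-0.76 pp

Output 1.7% above potential → ŷ = 1.7.
r = 0.4 + 6.6 + 0.8 × (6.6 − 1.9) + 1.2 × 1.7
   = 0.4 + 6.6 + 3.76 + 2.04 = 12.80
Deviation = 12.04 − 12.80 = -0.76 pp.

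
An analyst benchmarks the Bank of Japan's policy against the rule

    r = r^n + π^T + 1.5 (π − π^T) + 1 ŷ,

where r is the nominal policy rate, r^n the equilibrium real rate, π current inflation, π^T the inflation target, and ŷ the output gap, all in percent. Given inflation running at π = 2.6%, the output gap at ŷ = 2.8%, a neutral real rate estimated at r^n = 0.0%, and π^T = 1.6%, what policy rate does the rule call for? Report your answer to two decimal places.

5.90%

r = 0.0 + 1.6 + 1.5 × (2.6 − 1.6) + 1 × 2.8
   = 0.0 + 1.6 + 1.5 + 2.8 = 5.90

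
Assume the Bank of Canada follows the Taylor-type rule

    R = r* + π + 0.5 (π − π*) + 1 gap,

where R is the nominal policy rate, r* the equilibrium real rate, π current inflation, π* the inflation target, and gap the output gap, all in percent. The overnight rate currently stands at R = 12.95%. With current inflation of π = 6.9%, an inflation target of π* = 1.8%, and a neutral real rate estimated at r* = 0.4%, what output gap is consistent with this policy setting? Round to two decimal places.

3.10%

1 gap = 12.95 − 0.4 − 6.9 − 0.5 × (6.9 − 1.8) = 3.1
gap = 3.1 / 1 = 3.10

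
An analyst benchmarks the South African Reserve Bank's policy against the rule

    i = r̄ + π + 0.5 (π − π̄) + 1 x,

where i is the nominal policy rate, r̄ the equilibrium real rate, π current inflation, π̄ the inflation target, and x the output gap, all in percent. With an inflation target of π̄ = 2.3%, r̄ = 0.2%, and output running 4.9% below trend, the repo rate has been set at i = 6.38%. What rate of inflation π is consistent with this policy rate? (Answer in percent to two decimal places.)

8.15%

Output 4.9% below potential → x = -4.9.
Collecting π: i = r̄ + (1 + 0.5) π − 0.5 π̄ + 1 x
1.5 π = 6.38 − 0.2 + 0.5 × 2.3 − 1 × (-4.9) = 12.23
π = 12.23 / 1.5 = 8.15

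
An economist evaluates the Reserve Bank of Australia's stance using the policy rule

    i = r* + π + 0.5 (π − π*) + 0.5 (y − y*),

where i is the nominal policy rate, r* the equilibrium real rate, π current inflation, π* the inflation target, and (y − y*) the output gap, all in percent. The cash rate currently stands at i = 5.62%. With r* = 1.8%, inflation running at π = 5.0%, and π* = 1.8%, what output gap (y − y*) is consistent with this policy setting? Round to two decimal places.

-5.56%

0.5 (y − y*) = 5.62 − 1.8 − 5.0 − 0.5 × (5.0 − 1.8) = -2.78
(y − y*) = -2.78 / 0.5 = -5.56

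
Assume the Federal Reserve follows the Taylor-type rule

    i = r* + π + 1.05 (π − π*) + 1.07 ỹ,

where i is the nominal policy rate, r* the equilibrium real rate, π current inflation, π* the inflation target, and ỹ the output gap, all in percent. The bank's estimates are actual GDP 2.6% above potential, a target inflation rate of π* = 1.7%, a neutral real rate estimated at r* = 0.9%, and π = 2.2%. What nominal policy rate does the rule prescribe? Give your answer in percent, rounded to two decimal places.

6.41%

Output 2.6% above potential → ỹ = 2.6.
i = 0.9 + 2.2 + 1.05 × (2.2 − 1.7) + 1.07 × 2.6
   = 0.9 + 2.2 + 0.525 + 2.782 = 6.41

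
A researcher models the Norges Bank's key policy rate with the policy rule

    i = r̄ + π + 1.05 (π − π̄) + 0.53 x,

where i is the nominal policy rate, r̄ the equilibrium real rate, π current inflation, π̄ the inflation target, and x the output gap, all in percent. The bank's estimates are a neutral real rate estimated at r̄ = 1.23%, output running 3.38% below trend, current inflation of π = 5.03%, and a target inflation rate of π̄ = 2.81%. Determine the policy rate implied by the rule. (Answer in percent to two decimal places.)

Output 3.38% below potential → x = -3.38.
i = 1.23 + 5.03 + 1.05 × (5.03 − 2.81) + 0.53 × (-3.38)
   = 1.23 + 5.03 + 2.331 − 1.7914 = 6.80

6.80%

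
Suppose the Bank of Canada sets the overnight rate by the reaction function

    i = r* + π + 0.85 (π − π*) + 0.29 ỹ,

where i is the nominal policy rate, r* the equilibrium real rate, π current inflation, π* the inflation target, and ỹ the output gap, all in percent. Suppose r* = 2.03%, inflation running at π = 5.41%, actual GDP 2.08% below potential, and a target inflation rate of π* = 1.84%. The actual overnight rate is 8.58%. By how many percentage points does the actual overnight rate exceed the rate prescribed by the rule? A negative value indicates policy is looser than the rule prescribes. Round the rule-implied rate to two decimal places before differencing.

Output 2.08% below potential → ỹ = -2.08.
i = 2.03 + 5.41 + 0.85 × (5.41 − 1.84) + 0.29 × (-2.08)
   = 2.03 + 5.41 + 3.0345 − 0.6032 = 9.87
Deviation = 8.58 − 9.87 = -1.29 pp.

-1.29 pp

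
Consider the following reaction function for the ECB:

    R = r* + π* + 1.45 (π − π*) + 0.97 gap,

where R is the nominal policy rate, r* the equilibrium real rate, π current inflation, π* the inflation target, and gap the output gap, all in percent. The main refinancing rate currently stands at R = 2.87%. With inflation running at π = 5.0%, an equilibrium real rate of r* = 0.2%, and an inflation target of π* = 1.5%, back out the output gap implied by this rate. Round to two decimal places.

-4.03%

0.97 gap = 2.87 − 0.2 − 1.5 − 1.45 × (5.0 − 1.5) = -3.905
gap = -3.905 / 0.97 = -4.03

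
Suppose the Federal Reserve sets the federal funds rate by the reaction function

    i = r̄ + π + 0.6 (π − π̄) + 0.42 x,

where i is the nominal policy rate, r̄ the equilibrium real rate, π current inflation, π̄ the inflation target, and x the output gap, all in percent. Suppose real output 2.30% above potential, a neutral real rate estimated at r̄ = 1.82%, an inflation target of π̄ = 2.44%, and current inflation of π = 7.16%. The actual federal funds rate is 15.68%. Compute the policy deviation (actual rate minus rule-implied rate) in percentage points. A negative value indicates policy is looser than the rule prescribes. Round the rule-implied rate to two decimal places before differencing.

Output 2.30% above potential → x = 2.30.
i = 1.82 + 7.16 + 0.6 × (7.16 − 2.44) + 0.42 × 2.30
   = 1.82 + 7.16 + 2.832 + 0.966 = 12.78
Deviation = 15.68 − 12.78 = 2.90 pp.

2.90 pp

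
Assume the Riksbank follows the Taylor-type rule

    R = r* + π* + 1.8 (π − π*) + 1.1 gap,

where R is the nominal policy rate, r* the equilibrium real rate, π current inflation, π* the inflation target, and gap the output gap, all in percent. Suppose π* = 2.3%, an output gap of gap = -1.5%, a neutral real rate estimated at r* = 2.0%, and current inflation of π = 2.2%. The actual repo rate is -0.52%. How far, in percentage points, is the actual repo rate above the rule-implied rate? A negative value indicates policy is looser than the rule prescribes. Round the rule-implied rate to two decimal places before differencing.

-2.99 pp

R = 2.0 + 2.3 + 1.8 × (2.2 − 2.3) + 1.1 × (-1.5)
   = 2.0 + 2.3 − 0.18 − 1.65 = 2.47
Deviation = -0.52 − 2.47 = -2.99 pp.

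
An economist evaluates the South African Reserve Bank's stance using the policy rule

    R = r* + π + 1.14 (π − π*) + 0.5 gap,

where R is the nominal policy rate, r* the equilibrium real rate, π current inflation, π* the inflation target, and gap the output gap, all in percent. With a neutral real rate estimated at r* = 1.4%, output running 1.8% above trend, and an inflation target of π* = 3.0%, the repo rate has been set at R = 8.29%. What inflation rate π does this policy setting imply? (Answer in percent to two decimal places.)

Output 1.8% above potential → gap = 1.8.
Collecting π: R = r* + (1 + 1.14) π − 1.14 π* + 0.5 gap
2.14 π = 8.29 − 1.4 + 1.14 × 3.0 − 0.5 × 1.8 = 9.41
π = 9.41 / 2.14 = 4.40

4.40%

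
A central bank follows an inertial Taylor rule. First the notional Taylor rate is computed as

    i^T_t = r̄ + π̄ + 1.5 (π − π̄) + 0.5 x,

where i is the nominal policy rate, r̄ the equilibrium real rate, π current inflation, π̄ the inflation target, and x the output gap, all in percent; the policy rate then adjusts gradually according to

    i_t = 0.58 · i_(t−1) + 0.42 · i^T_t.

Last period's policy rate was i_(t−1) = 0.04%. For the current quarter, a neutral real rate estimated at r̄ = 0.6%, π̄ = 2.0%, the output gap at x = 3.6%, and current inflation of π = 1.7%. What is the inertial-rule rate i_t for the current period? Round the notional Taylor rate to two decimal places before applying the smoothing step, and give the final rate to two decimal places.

i^T_t = 0.6 + 2.0 + 1.5 × (1.7 − 2.0) + 0.5 × 3.6
   = 0.6 + 2 − 0.45 + 1.8 = 3.95
i_t = 0.58 × 0.04 + 0.42 × 3.95 = 0.0232 + 1.659 = 1.68

1.68%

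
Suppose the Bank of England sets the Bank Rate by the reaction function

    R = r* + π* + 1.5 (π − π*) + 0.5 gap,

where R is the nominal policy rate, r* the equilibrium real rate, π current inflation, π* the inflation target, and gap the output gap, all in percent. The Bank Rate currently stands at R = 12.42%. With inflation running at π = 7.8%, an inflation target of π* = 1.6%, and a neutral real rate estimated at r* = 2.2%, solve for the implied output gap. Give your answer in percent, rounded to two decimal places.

-1.36%

0.5 gap = 12.42 − 2.2 − 1.6 − 1.5 × (7.8 − 1.6) = -0.68
gap = -0.68 / 0.5 = -1.36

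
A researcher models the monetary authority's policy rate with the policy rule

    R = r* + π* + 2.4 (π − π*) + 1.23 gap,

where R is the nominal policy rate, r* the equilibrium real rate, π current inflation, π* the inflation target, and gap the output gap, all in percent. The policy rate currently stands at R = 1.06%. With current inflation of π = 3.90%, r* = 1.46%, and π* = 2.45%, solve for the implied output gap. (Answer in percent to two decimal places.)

1.23 gap = 1.06 − 1.46 − 2.45 − 2.4 × (3.90 − 2.45) = -6.33
gap = -6.33 / 1.23 = -5.15

-5.15%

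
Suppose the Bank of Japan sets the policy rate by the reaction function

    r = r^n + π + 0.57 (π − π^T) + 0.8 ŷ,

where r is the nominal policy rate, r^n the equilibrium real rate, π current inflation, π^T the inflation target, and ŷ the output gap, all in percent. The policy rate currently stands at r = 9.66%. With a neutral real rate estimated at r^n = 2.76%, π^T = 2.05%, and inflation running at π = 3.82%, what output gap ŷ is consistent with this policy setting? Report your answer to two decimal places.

0.8 ŷ = 9.66 − 2.76 − 3.82 − 0.57 × (3.82 − 2.05) = 2.0711
ŷ = 2.0711 / 0.8 = 2.59

2.59%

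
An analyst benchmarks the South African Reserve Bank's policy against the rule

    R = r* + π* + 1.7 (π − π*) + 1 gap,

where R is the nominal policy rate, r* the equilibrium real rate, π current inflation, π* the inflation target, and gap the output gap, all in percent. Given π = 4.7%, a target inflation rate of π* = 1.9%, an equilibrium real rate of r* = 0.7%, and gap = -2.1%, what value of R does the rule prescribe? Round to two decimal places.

5.26%

R = 0.7 + 1.9 + 1.7 × (4.7 − 1.9) + 1 × (-2.1)
   = 0.7 + 1.9 + 4.76 − 2.1 = 5.26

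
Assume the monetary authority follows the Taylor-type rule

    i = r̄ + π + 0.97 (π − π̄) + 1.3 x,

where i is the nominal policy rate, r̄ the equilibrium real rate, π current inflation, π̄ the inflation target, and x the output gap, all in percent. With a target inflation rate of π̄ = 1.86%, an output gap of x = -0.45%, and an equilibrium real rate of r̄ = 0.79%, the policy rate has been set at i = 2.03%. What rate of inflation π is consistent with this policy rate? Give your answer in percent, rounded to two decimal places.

Collecting π: i = r̄ + (1 + 0.97) π − 0.97 π̄ + 1.3 x
1.97 π = 2.03 − 0.79 + 0.97 × 1.86 − 1.3 × (-0.45) = 3.6292
π = 3.6292 / 1.97 = 1.84

1.84%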